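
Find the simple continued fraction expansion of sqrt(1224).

[34; (1, 68)]

Write x_i = (sqrt(1224) + m_i)/d_i with (m_0, d_0) = (0, 1). a_0 = floor(sqrt(1224)) = 34, since 34^2 = 1156 <= 1224 < 1225 = 35^2.
Iterate m_{i+1} = d_i*a_i - m_i, d_{i+1} = (1224 - m_{i+1}^2)/d_i, a_{i+1} = floor((a_0 + m_{i+1})/d_{i+1}):
  m_1 = 1*34 - 0 = 34, d_1 = (1224 - 34^2)/1 = 68/1 = 68, a_1 = floor((34 + 34)/68) = 1.
  m_2 = 68*1 - 34 = 34, d_2 = (1224 - 34^2)/68 = 68/68 = 1, a_2 = floor((34 + 34)/1) = 68.
  m_3 = 1*68 - 34 = 34, d_3 = (1224 - 34^2)/1 = 68/1 = 68: (m_3, d_3) = (m_1, d_1) = (34, 68), so from here the quotients repeat a_1, a_2; the period length is 2.
Hence the expansion of sqrt(1224) is a_0 = 34 followed by the repeating block 1, 68 (period 2).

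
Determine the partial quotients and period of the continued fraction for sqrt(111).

[10; (1, 1, 6, 1, 1, 20)]

Write x_i = (sqrt(111) + m_i)/d_i with (m_0, d_0) = (0, 1). a_0 = floor(sqrt(111)) = 10, since 10^2 = 100 <= 111 < 121 = 11^2.
Iterate m_{i+1} = d_i*a_i - m_i, d_{i+1} = (111 - m_{i+1}^2)/d_i, a_{i+1} = floor((a_0 + m_{i+1})/d_{i+1}):
  m_1 = 1*10 - 0 = 10, d_1 = (111 - 10^2)/1 = 11/1 = 11, a_1 = floor((10 + 10)/11) = 1.
  m_2 = 11*1 - 10 = 1, d_2 = (111 - 1^2)/11 = 110/11 = 10, a_2 = floor((10 + 1)/10) = 1.
  m_3 = 10*1 - 1 = 9, d_3 = (111 - 9^2)/10 = 30/10 = 3, a_3 = floor((10 + 9)/3) = 6.
  m_4 = 3*6 - 9 = 9, d_4 = (111 - 9^2)/3 = 30/3 = 10, a_4 = floor((10 + 9)/10) = 1.
  m_5 = 10*1 - 9 = 1, d_5 = (111 - 1^2)/10 = 110/10 = 11, a_5 = floor((10 + 1)/11) = 1.
  m_6 = 11*1 - 1 = 10, d_6 = (111 - 10^2)/11 = 11/11 = 1, a_6 = floor((10 + 10)/1) = 20.
  m_7 = 1*20 - 10 = 10, d_7 = (111 - 10^2)/1 = 11/1 = 11: (m_7, d_7) = (m_1, d_1) = (10, 11), so from here the quotients repeat a_1, ..., a_6; the period length is 6.
Hence the expansion of sqrt(111) is a_0 = 10 followed by the repeating block 1, 1, 6, 1, 1, 20 (period 6).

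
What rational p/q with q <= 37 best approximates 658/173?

Expand x = 658/173 as a continued fraction with the Euclidean algorithm:
  658 = 3*173 + 139, so a_0 = 3.
  173 = 1*139 + 34, so a_1 = 1.
  139 = 4*34 + 3, so a_2 = 4.
  34 = 11*3 + 1, so a_3 = 11.
  3 = 3*1 + 0, so a_4 = 3.
so x = [3; 1, 4, 11, 3].
Convergents (p_i = a_i*p_{i-1} + p_{i-2}, q_i = a_i*q_{i-1} + q_{i-2} with p_{-2}=0, p_{-1}=1, q_{-2}=1, q_{-1}=0), until the denominator exceeds 37:
  i=0: a_0=3, p_0 = 3*1 + 0 = 3, q_0 = 3*0 + 1 = 1.
  i=1: a_1=1, p_1 = 1*3 + 1 = 4, q_1 = 1*1 + 0 = 1.
  i=2: a_2=4, p_2 = 4*4 + 3 = 19, q_2 = 4*1 + 1 = 5.
  i=3: a_3=11, p_3 = 11*19 + 4 = 213, q_3 = 11*5 + 1 = 56.
q_3 = 56 > 37, so the last convergent with denominator <= 37 is p_2/q_2 = 19/5.
The closest fraction with denominator <= 37 is either p_2/q_2 or the intermediate fraction (k*p_2 + p_1)/(k*q_2 + q_1) with the largest k >= 1 whose denominator stays <= 37; these approach x as k grows, and every other convergent or intermediate fraction in range is farther away.
Largest k: floor((37 - q_1)/q_2) = floor((37 - 1)/5) = 7.
That gives (7*19 + 4)/(7*5 + 1) = 137/36.
Compare the errors: |x - 19/5| = |658*5 - 19*173|/(173*5) = 3/865, and |x - 137/36| = |658*36 - 137*173|/(173*36) = 13/6228.
Cross-multiplying, 13*865 = 11245 < 18684 = 3*6228, so 13/6228 is smaller: the intermediate fraction 137/36 is closer to x than 19/5.

137/36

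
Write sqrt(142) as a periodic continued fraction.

Write x_i = (sqrt(142) + m_i)/d_i with (m_0, d_0) = (0, 1). a_0 = floor(sqrt(142)) = 11, since 11^2 = 121 <= 142 < 144 = 12^2.
Iterate m_{i+1} = d_i*a_i - m_i, d_{i+1} = (142 - m_{i+1}^2)/d_i, a_{i+1} = floor((a_0 + m_{i+1})/d_{i+1}):
  m_1 = 1*11 - 0 = 11, d_1 = (142 - 11^2)/1 = 21/1 = 21, a_1 = floor((11 + 11)/21) = 1.
  m_2 = 21*1 - 11 = 10, d_2 = (142 - 10^2)/21 = 42/21 = 2, a_2 = floor((11 + 10)/2) = 10.
  m_3 = 2*10 - 10 = 10, d_3 = (142 - 10^2)/2 = 42/2 = 21, a_3 = floor((11 + 10)/21) = 1.
  m_4 = 21*1 - 10 = 11, d_4 = (142 - 11^2)/21 = 21/21 = 1, a_4 = floor((11 + 11)/1) = 22.
  m_5 = 1*22 - 11 = 11, d_5 = (142 - 11^2)/1 = 21/1 = 21: (m_5, d_5) = (m_1, d_1) = (11, 21), so from here the quotients repeat a_1, ..., a_4; the period length is 4.
Hence the expansion of sqrt(142) is a_0 = 11 followed by the repeating block 1, 10, 1, 22 (period 4).

[11; (1, 10, 1, 22)]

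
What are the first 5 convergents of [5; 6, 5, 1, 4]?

Using the convergent recurrence p_i = a_i*p_{i-1} + p_{i-2}, q_i = a_i*q_{i-1} + q_{i-2} with p_{-2}=0, p_{-1}=1, q_{-2}=1, q_{-1}=0:
  i=0: a_0=5, p_0 = 5*1 + 0 = 5, q_0 = 5*0 + 1 = 1.
  i=1: a_1=6, p_1 = 6*5 + 1 = 31, q_1 = 6*1 + 0 = 6.
  i=2: a_2=5, p_2 = 5*31 + 5 = 160, q_2 = 5*6 + 1 = 31.
  i=3: a_3=1, p_3 = 1*160 + 31 = 191, q_3 = 1*31 + 6 = 37.
  i=4: a_4=4, p_4 = 4*191 + 160 = 924, q_4 = 4*37 + 31 = 179.

5/1, 31/6, 160/31, 191/37, 924/179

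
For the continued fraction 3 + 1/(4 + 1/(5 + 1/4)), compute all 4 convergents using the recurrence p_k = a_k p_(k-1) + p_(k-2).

3/1, 13/4, 68/21, 285/88

Using the convergent recurrence p_i = a_i*p_{i-1} + p_{i-2}, q_i = a_i*q_{i-1} + q_{i-2} with p_{-2}=0, p_{-1}=1, q_{-2}=1, q_{-1}=0:
  i=0: a_0=3, p_0 = 3*1 + 0 = 3, q_0 = 3*0 + 1 = 1.
  i=1: a_1=4, p_1 = 4*3 + 1 = 13, q_1 = 4*1 + 0 = 4.
  i=2: a_2=5, p_2 = 5*13 + 3 = 68, q_2 = 5*4 + 1 = 21.
  i=3: a_3=4, p_3 = 4*68 + 13 = 285, q_3 = 4*21 + 4 = 88.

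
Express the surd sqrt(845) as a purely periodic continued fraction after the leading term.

Write x_i = (sqrt(845) + m_i)/d_i with (m_0, d_0) = (0, 1). a_0 = floor(sqrt(845)) = 29, since 29^2 = 841 <= 845 < 900 = 30^2.
Iterate m_{i+1} = d_i*a_i - m_i, d_{i+1} = (845 - m_{i+1}^2)/d_i, a_{i+1} = floor((a_0 + m_{i+1})/d_{i+1}):
  m_1 = 1*29 - 0 = 29, d_1 = (845 - 29^2)/1 = 4/1 = 4, a_1 = floor((29 + 29)/4) = 14.
  m_2 = 4*14 - 29 = 27, d_2 = (845 - 27^2)/4 = 116/4 = 29, a_2 = floor((29 + 27)/29) = 1.
  m_3 = 29*1 - 27 = 2, d_3 = (845 - 2^2)/29 = 841/29 = 29, a_3 = floor((29 + 2)/29) = 1.
  m_4 = 29*1 - 2 = 27, d_4 = (845 - 27^2)/29 = 116/29 = 4, a_4 = floor((29 + 27)/4) = 14.
  m_5 = 4*14 - 27 = 29, d_5 = (845 - 29^2)/4 = 4/4 = 1, a_5 = floor((29 + 29)/1) = 58.
  m_6 = 1*58 - 29 = 29, d_6 = (845 - 29^2)/1 = 4/1 = 4: (m_6, d_6) = (m_1, d_1) = (29, 4), so from here the quotients repeat a_1, ..., a_5; the period length is 5.
Hence the expansion of sqrt(845) is a_0 = 29 followed by the repeating block 14, 1, 1, 14, 58 (period 5).

[29; (14, 1, 1, 14, 58)]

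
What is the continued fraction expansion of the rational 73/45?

Run the Euclidean algorithm on 73 and 45; the successive quotients are the partial quotients a_0, a_1, ... (each step inverts the fractional part left over by the previous one):
  73 = 1*45 + 28, so a_0 = 1.
  45 = 1*28 + 17, so a_1 = 1.
  28 = 1*17 + 11, so a_2 = 1.
  17 = 1*11 + 6, so a_3 = 1.
  11 = 1*6 + 5, so a_4 = 1.
  6 = 1*5 + 1, so a_5 = 1.
  5 = 5*1 + 0, so a_6 = 5.
The remainder reaches 0 after 7 divisions, so the expansion has 7 partial quotients, read off in order.

[1; 1, 1, 1, 1, 1, 5]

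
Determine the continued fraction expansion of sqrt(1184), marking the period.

Write x_i = (sqrt(1184) + m_i)/d_i with (m_0, d_0) = (0, 1). a_0 = floor(sqrt(1184)) = 34, since 34^2 = 1156 <= 1184 < 1225 = 35^2.
Iterate m_{i+1} = d_i*a_i - m_i, d_{i+1} = (1184 - m_{i+1}^2)/d_i, a_{i+1} = floor((a_0 + m_{i+1})/d_{i+1}):
  m_1 = 1*34 - 0 = 34, d_1 = (1184 - 34^2)/1 = 28/1 = 28, a_1 = floor((34 + 34)/28) = 2.
  m_2 = 28*2 - 34 = 22, d_2 = (1184 - 22^2)/28 = 700/28 = 25, a_2 = floor((34 + 22)/25) = 2.
  m_3 = 25*2 - 22 = 28, d_3 = (1184 - 28^2)/25 = 400/25 = 16, a_3 = floor((34 + 28)/16) = 3.
  m_4 = 16*3 - 28 = 20, d_4 = (1184 - 20^2)/16 = 784/16 = 49, a_4 = floor((34 + 20)/49) = 1.
  m_5 = 49*1 - 20 = 29, d_5 = (1184 - 29^2)/49 = 343/49 = 7, a_5 = floor((34 + 29)/7) = 9.
  m_6 = 7*9 - 29 = 34, d_6 = (1184 - 34^2)/7 = 28/7 = 4, a_6 = floor((34 + 34)/4) = 17.
  m_7 = 4*17 - 34 = 34, d_7 = (1184 - 34^2)/4 = 28/4 = 7, a_7 = floor((34 + 34)/7) = 9.
  m_8 = 7*9 - 34 = 29, d_8 = (1184 - 29^2)/7 = 343/7 = 49, a_8 = floor((34 + 29)/49) = 1.
  m_9 = 49*1 - 29 = 20, d_9 = (1184 - 20^2)/49 = 784/49 = 16, a_9 = floor((34 + 20)/16) = 3.
  m_10 = 16*3 - 20 = 28, d_10 = (1184 - 28^2)/16 = 400/16 = 25, a_10 = floor((34 + 28)/25) = 2.
  m_11 = 25*2 - 28 = 22, d_11 = (1184 - 22^2)/25 = 700/25 = 28, a_11 = floor((34 + 22)/28) = 2.
  m_12 = 28*2 - 22 = 34, d_12 = (1184 - 34^2)/28 = 28/28 = 1, a_12 = floor((34 + 34)/1) = 68.
  m_13 = 1*68 - 34 = 34, d_13 = (1184 - 34^2)/1 = 28/1 = 28: (m_13, d_13) = (m_1, d_1) = (34, 28), so from here the quotients repeat a_1, ..., a_12; the period length is 12.
Hence the expansion of sqrt(1184) is a_0 = 34 followed by the repeating block 2, 2, 3, 1, 9, 17, 9, 1, 3, 2, 2, 68 (period 12).

[34; (2, 2, 3, 1, 9, 17, 9, 1, 3, 2, 2, 68)]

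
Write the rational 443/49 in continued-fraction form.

Run the Euclidean algorithm on 443 and 49; the successive quotients are the partial quotients a_0, a_1, ... (each step inverts the fractional part left over by the previous one):
  443 = 9*49 + 2, so a_0 = 9.
  49 = 24*2 + 1, so a_1 = 24.
  2 = 2*1 + 0, so a_2 = 2.
The remainder reaches 0 after 3 divisions, so the expansion has 3 partial quotients, read off in order.

[9; 24, 2]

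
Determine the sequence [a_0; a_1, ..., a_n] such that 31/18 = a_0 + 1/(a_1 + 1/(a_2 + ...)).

[1; 1, 2, 1, 1, 2]

Run the Euclidean algorithm on 31 and 18; the successive quotients are the partial quotients a_0, a_1, ... (each step inverts the fractional part left over by the previous one):
  31 = 1*18 + 13, so a_0 = 1.
  18 = 1*13 + 5, so a_1 = 1.
  13 = 2*5 + 3, so a_2 = 2.
  5 = 1*3 + 2, so a_3 = 1.
  3 = 1*2 + 1, so a_4 = 1.
  2 = 2*1 + 0, so a_5 = 2.
The remainder reaches 0 after 6 divisions, so the expansion has 6 partial quotients, read off in order.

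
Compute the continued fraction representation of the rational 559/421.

[1; 3, 19, 1, 2, 2]

Run the Euclidean algorithm on 559 and 421; the successive quotients are the partial quotients a_0, a_1, ... (each step inverts the fractional part left over by the previous one):
  559 = 1*421 + 138, so a_0 = 1.
  421 = 3*138 + 7, so a_1 = 3.
  138 = 19*7 + 5, so a_2 = 19.
  7 = 1*5 + 2, so a_3 = 1.
  5 = 2*2 + 1, so a_4 = 2.
  2 = 2*1 + 0, so a_5 = 2.
The remainder reaches 0 after 6 divisions, so the expansion has 6 partial quotients, read off in order.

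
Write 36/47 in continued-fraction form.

[0; 1, 3, 3, 1, 2]

Run the Euclidean algorithm on 36 and 47; the successive quotients are the partial quotients a_0, a_1, ... (each step inverts the fractional part left over by the previous one):
  36 = 0*47 + 36, so a_0 = 0.
  47 = 1*36 + 11, so a_1 = 1.
  36 = 3*11 + 3, so a_2 = 3.
  11 = 3*3 + 2, so a_3 = 3.
  3 = 1*2 + 1, so a_4 = 1.
  2 = 2*1 + 0, so a_5 = 2.
The remainder reaches 0 after 6 divisions, so the expansion has 6 partial quotients, read off in order.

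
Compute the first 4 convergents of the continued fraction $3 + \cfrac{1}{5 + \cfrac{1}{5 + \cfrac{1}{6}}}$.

3/1, 16/5, 83/26, 514/161

Using the convergent recurrence p_i = a_i*p_{i-1} + p_{i-2}, q_i = a_i*q_{i-1} + q_{i-2} with p_{-2}=0, p_{-1}=1, q_{-2}=1, q_{-1}=0:
  i=0: a_0=3, p_0 = 3*1 + 0 = 3, q_0 = 3*0 + 1 = 1.
  i=1: a_1=5, p_1 = 5*3 + 1 = 16, q_1 = 5*1 + 0 = 5.
  i=2: a_2=5, p_2 = 5*16 + 3 = 83, q_2 = 5*5 + 1 = 26.
  i=3: a_3=6, p_3 = 6*83 + 16 = 514, q_3 = 6*26 + 5 = 161.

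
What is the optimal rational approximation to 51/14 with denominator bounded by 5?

Expand x = 51/14 as a continued fraction with the Euclidean algorithm:
  51 = 3*14 + 9, so a_0 = 3.
  14 = 1*9 + 5, so a_1 = 1.
  9 = 1*5 + 4, so a_2 = 1.
  5 = 1*4 + 1, so a_3 = 1.
  4 = 4*1 + 0, so a_4 = 4.
so x = [3; 1, 1, 1, 4].
Convergents (p_i = a_i*p_{i-1} + p_{i-2}, q_i = a_i*q_{i-1} + q_{i-2} with p_{-2}=0, p_{-1}=1, q_{-2}=1, q_{-1}=0), until the denominator exceeds 5:
  i=0: a_0=3, p_0 = 3*1 + 0 = 3, q_0 = 3*0 + 1 = 1.
  i=1: a_1=1, p_1 = 1*3 + 1 = 4, q_1 = 1*1 + 0 = 1.
  i=2: a_2=1, p_2 = 1*4 + 3 = 7, q_2 = 1*1 + 1 = 2.
  i=3: a_3=1, p_3 = 1*7 + 4 = 11, q_3 = 1*2 + 1 = 3.
  i=4: a_4=4, p_4 = 4*11 + 7 = 51, q_4 = 4*3 + 2 = 14.
q_4 = 14 > 5, so the last convergent with denominator <= 5 is p_3/q_3 = 11/3.
The closest fraction with denominator <= 5 is either p_3/q_3 or the intermediate fraction (k*p_3 + p_2)/(k*q_3 + q_2) with the largest k >= 1 whose denominator stays <= 5; these approach x as k grows, and every other convergent or intermediate fraction in range is farther away.
Largest k: floor((5 - q_2)/q_3) = floor((5 - 2)/3) = 1.
That gives (1*11 + 7)/(1*3 + 2) = 18/5.
Compare the errors: |x - 11/3| = |51*3 - 11*14|/(14*3) = 1/42, and |x - 18/5| = |51*5 - 18*14|/(14*5) = 3/70.
Cross-multiplying, 1*70 = 70 < 126 = 3*42, so 1/42 is smaller: the convergent 11/3 is closer to x than 18/5.

11/3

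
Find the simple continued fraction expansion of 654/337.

Run the Euclidean algorithm on 654 and 337; the successive quotients are the partial quotients a_0, a_1, ... (each step inverts the fractional part left over by the previous one):
  654 = 1*337 + 317, so a_0 = 1.
  337 = 1*317 + 20, so a_1 = 1.
  317 = 15*20 + 17, so a_2 = 15.
  20 = 1*17 + 3, so a_3 = 1.
  17 = 5*3 + 2, so a_4 = 5.
  3 = 1*2 + 1, so a_5 = 1.
  2 = 2*1 + 0, so a_6 = 2.
The remainder reaches 0 after 7 divisions, so the expansion has 7 partial quotients, read off in order.

[1; 1, 15, 1, 5, 1, 2]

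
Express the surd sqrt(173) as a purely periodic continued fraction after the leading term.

[13; (6, 1, 1, 6, 26)]

Write x_i = (sqrt(173) + m_i)/d_i with (m_0, d_0) = (0, 1). a_0 = floor(sqrt(173)) = 13, since 13^2 = 169 <= 173 < 196 = 14^2.
Iterate m_{i+1} = d_i*a_i - m_i, d_{i+1} = (173 - m_{i+1}^2)/d_i, a_{i+1} = floor((a_0 + m_{i+1})/d_{i+1}):
  m_1 = 1*13 - 0 = 13, d_1 = (173 - 13^2)/1 = 4/1 = 4, a_1 = floor((13 + 13)/4) = 6.
  m_2 = 4*6 - 13 = 11, d_2 = (173 - 11^2)/4 = 52/4 = 13, a_2 = floor((13 + 11)/13) = 1.
  m_3 = 13*1 - 11 = 2, d_3 = (173 - 2^2)/13 = 169/13 = 13, a_3 = floor((13 + 2)/13) = 1.
  m_4 = 13*1 - 2 = 11, d_4 = (173 - 11^2)/13 = 52/13 = 4, a_4 = floor((13 + 11)/4) = 6.
  m_5 = 4*6 - 11 = 13, d_5 = (173 - 13^2)/4 = 4/4 = 1, a_5 = floor((13 + 13)/1) = 26.
  m_6 = 1*26 - 13 = 13, d_6 = (173 - 13^2)/1 = 4/1 = 4: (m_6, d_6) = (m_1, d_1) = (13, 4), so from here the quotients repeat a_1, ..., a_5; the period length is 5.
Hence the expansion of sqrt(173) is a_0 = 13 followed by the repeating block 6, 1, 1, 6, 26 (period 5).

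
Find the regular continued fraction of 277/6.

[46; 6]

Run the Euclidean algorithm on 277 and 6; the successive quotients are the partial quotients a_0, a_1, ... (each step inverts the fractional part left over by the previous one):
  277 = 46*6 + 1, so a_0 = 46.
  6 = 6*1 + 0, so a_1 = 6.
The remainder reaches 0 after 2 divisions, so the expansion has 2 partial quotients, read off in order.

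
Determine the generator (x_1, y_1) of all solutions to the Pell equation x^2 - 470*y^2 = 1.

First expand sqrt(470) as a continued fraction. With x_i = (sqrt(470) + m_i)/d_i and (m_0, d_0) = (0, 1): a_0 = floor(sqrt(470)) = 21, since 21^2 = 441 <= 470 < 484 = 22^2.
Iterate m_{i+1} = d_i*a_i - m_i, d_{i+1} = (470 - m_{i+1}^2)/d_i, a_{i+1} = floor((a_0 + m_{i+1})/d_{i+1}):
  m_1 = 1*21 - 0 = 21, d_1 = (470 - 21^2)/1 = 29/1 = 29, a_1 = floor((21 + 21)/29) = 1.
  m_2 = 29*1 - 21 = 8, d_2 = (470 - 8^2)/29 = 406/29 = 14, a_2 = floor((21 + 8)/14) = 2.
  m_3 = 14*2 - 8 = 20, d_3 = (470 - 20^2)/14 = 70/14 = 5, a_3 = floor((21 + 20)/5) = 8.
  m_4 = 5*8 - 20 = 20, d_4 = (470 - 20^2)/5 = 70/5 = 14, a_4 = floor((21 + 20)/14) = 2.
  m_5 = 14*2 - 20 = 8, d_5 = (470 - 8^2)/14 = 406/14 = 29, a_5 = floor((21 + 8)/29) = 1.
  m_6 = 29*1 - 8 = 21, d_6 = (470 - 21^2)/29 = 29/29 = 1, a_6 = floor((21 + 21)/1) = 42.
  m_7 = 1*42 - 21 = 21, d_7 = (470 - 21^2)/1 = 29/1 = 29: (m_7, d_7) = (m_1, d_1) = (21, 29), so from here the quotients repeat a_1, ..., a_6; the period length is 6.
So sqrt(470) = [21; (1, 2, 8, 2, 1, 42)] with period length k = 6.
k is even, so the fundamental solution of x^2 - 470y^2 = 1 is (p_{k-1}, q_{k-1}) = (p_5, q_5); compute convergents through index 5.
Convergents (p_i = a_i*p_{i-1} + p_{i-2}, q_i = a_i*q_{i-1} + q_{i-2} with p_{-2}=0, p_{-1}=1, q_{-2}=1, q_{-1}=0):
  i=0: a_0=21, p_0 = 21*1 + 0 = 21, q_0 = 21*0 + 1 = 1.
  i=1: a_1=1, p_1 = 1*21 + 1 = 22, q_1 = 1*1 + 0 = 1.
  i=2: a_2=2, p_2 = 2*22 + 21 = 65, q_2 = 2*1 + 1 = 3.
  i=3: a_3=8, p_3 = 8*65 + 22 = 542, q_3 = 8*3 + 1 = 25.
  i=4: a_4=2, p_4 = 2*542 + 65 = 1149, q_4 = 2*25 + 3 = 53.
  i=5: a_5=1, p_5 = 1*1149 + 542 = 1691, q_5 = 1*53 + 25 = 78.
Check: 1691^2 - 470*78^2 = 2859481 - 2859480 = 1, so (x, y) = (1691, 78) solves the equation, and by the theorem it is the least positive solution.

(x, y) = (1691, 78)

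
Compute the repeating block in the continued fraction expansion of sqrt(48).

[6; (1, 12)]

Write x_i = (sqrt(48) + m_i)/d_i with (m_0, d_0) = (0, 1). a_0 = floor(sqrt(48)) = 6, since 6^2 = 36 <= 48 < 49 = 7^2.
Iterate m_{i+1} = d_i*a_i - m_i, d_{i+1} = (48 - m_{i+1}^2)/d_i, a_{i+1} = floor((a_0 + m_{i+1})/d_{i+1}):
  m_1 = 1*6 - 0 = 6, d_1 = (48 - 6^2)/1 = 12/1 = 12, a_1 = floor((6 + 6)/12) = 1.
  m_2 = 12*1 - 6 = 6, d_2 = (48 - 6^2)/12 = 12/12 = 1, a_2 = floor((6 + 6)/1) = 12.
  m_3 = 1*12 - 6 = 6, d_3 = (48 - 6^2)/1 = 12/1 = 12: (m_3, d_3) = (m_1, d_1) = (6, 12), so from here the quotients repeat a_1, a_2; the period length is 2.
Hence the expansion of sqrt(48) is a_0 = 6 followed by the repeating block 1, 12 (period 2).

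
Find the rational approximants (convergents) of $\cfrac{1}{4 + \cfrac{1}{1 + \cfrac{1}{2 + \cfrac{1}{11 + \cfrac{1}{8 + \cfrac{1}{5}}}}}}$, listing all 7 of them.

Using the convergent recurrence p_i = a_i*p_{i-1} + p_{i-2}, q_i = a_i*q_{i-1} + q_{i-2} with p_{-2}=0, p_{-1}=1, q_{-2}=1, q_{-1}=0:
  i=0: a_0=0, p_0 = 0*1 + 0 = 0, q_0 = 0*0 + 1 = 1.
  i=1: a_1=4, p_1 = 4*0 + 1 = 1, q_1 = 4*1 + 0 = 4.
  i=2: a_2=1, p_2 = 1*1 + 0 = 1, q_2 = 1*4 + 1 = 5.
  i=3: a_3=2, p_3 = 2*1 + 1 = 3, q_3 = 2*5 + 4 = 14.
  i=4: a_4=11, p_4 = 11*3 + 1 = 34, q_4 = 11*14 + 5 = 159.
  i=5: a_5=8, p_5 = 8*34 + 3 = 275, q_5 = 8*159 + 14 = 1286.
  i=6: a_6=5, p_6 = 5*275 + 34 = 1409, q_6 = 5*1286 + 159 = 6589.

0/1, 1/4, 1/5, 3/14, 34/159, 275/1286, 1409/6589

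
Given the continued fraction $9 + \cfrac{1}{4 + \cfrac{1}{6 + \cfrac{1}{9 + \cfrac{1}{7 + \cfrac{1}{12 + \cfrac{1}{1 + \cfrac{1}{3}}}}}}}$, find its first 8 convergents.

Using the convergent recurrence p_i = a_i*p_{i-1} + p_{i-2}, q_i = a_i*q_{i-1} + q_{i-2} with p_{-2}=0, p_{-1}=1, q_{-2}=1, q_{-1}=0:
  i=0: a_0=9, p_0 = 9*1 + 0 = 9, q_0 = 9*0 + 1 = 1.
  i=1: a_1=4, p_1 = 4*9 + 1 = 37, q_1 = 4*1 + 0 = 4.
  i=2: a_2=6, p_2 = 6*37 + 9 = 231, q_2 = 6*4 + 1 = 25.
  i=3: a_3=9, p_3 = 9*231 + 37 = 2116, q_3 = 9*25 + 4 = 229.
  i=4: a_4=7, p_4 = 7*2116 + 231 = 15043, q_4 = 7*229 + 25 = 1628.
  i=5: a_5=12, p_5 = 12*15043 + 2116 = 182632, q_5 = 12*1628 + 229 = 19765.
  i=6: a_6=1, p_6 = 1*182632 + 15043 = 197675, q_6 = 1*19765 + 1628 = 21393.
  i=7: a_7=3, p_7 = 3*197675 + 182632 = 775657, q_7 = 3*21393 + 19765 = 83944.

9/1, 37/4, 231/25, 2116/229, 15043/1628, 182632/19765, 197675/21393, 775657/83944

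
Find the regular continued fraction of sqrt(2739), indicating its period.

[52; (2, 1, 51, 1, 2, 104)]

Write x_i = (sqrt(2739) + m_i)/d_i with (m_0, d_0) = (0, 1). a_0 = floor(sqrt(2739)) = 52, since 52^2 = 2704 <= 2739 < 2809 = 53^2.
Iterate m_{i+1} = d_i*a_i - m_i, d_{i+1} = (2739 - m_{i+1}^2)/d_i, a_{i+1} = floor((a_0 + m_{i+1})/d_{i+1}):
  m_1 = 1*52 - 0 = 52, d_1 = (2739 - 52^2)/1 = 35/1 = 35, a_1 = floor((52 + 52)/35) = 2.
  m_2 = 35*2 - 52 = 18, d_2 = (2739 - 18^2)/35 = 2415/35 = 69, a_2 = floor((52 + 18)/69) = 1.
  m_3 = 69*1 - 18 = 51, d_3 = (2739 - 51^2)/69 = 138/69 = 2, a_3 = floor((52 + 51)/2) = 51.
  m_4 = 2*51 - 51 = 51, d_4 = (2739 - 51^2)/2 = 138/2 = 69, a_4 = floor((52 + 51)/69) = 1.
  m_5 = 69*1 - 51 = 18, d_5 = (2739 - 18^2)/69 = 2415/69 = 35, a_5 = floor((52 + 18)/35) = 2.
  m_6 = 35*2 - 18 = 52, d_6 = (2739 - 52^2)/35 = 35/35 = 1, a_6 = floor((52 + 52)/1) = 104.
  m_7 = 1*104 - 52 = 52, d_7 = (2739 - 52^2)/1 = 35/1 = 35: (m_7, d_7) = (m_1, d_1) = (52, 35), so from here the quotients repeat a_1, ..., a_6; the period length is 6.
Hence the expansion of sqrt(2739) is a_0 = 52 followed by the repeating block 2, 1, 51, 1, 2, 104 (period 6).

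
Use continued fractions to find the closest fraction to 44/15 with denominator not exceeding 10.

Expand x = 44/15 as a continued fraction with the Euclidean algorithm:
  44 = 2*15 + 14, so a_0 = 2.
  15 = 1*14 + 1, so a_1 = 1.
  14 = 14*1 + 0, so a_2 = 14.
so x = [2; 1, 14].
Convergents (p_i = a_i*p_{i-1} + p_{i-2}, q_i = a_i*q_{i-1} + q_{i-2} with p_{-2}=0, p_{-1}=1, q_{-2}=1, q_{-1}=0), until the denominator exceeds 10:
  i=0: a_0=2, p_0 = 2*1 + 0 = 2, q_0 = 2*0 + 1 = 1.
  i=1: a_1=1, p_1 = 1*2 + 1 = 3, q_1 = 1*1 + 0 = 1.
  i=2: a_2=14, p_2 = 14*3 + 2 = 44, q_2 = 14*1 + 1 = 15.
q_2 = 15 > 10, so the last convergent with denominator <= 10 is p_1/q_1 = 3/1.
The closest fraction with denominator <= 10 is either p_1/q_1 or the intermediate fraction (k*p_1 + p_0)/(k*q_1 + q_0) with the largest k >= 1 whose denominator stays <= 10; these approach x as k grows, and every other convergent or intermediate fraction in range is farther away.
Largest k: floor((10 - q_0)/q_1) = floor((10 - 1)/1) = 9.
That gives (9*3 + 2)/(9*1 + 1) = 29/10.
Compare the errors: |x - 3/1| = |44*1 - 3*15|/(15*1) = 1/15, and |x - 29/10| = |44*10 - 29*15|/(15*10) = 5/150.
Cross-multiplying, 5*15 = 75 < 150 = 1*150, so 5/150 is smaller: the intermediate fraction 29/10 is closer to x than 3/1.

29/10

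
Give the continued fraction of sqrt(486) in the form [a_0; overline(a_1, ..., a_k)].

[22; overline(22, 44)]

Write x_i = (sqrt(486) + m_i)/d_i with (m_0, d_0) = (0, 1). a_0 = floor(sqrt(486)) = 22, since 22^2 = 484 <= 486 < 529 = 23^2.
Iterate m_{i+1} = d_i*a_i - m_i, d_{i+1} = (486 - m_{i+1}^2)/d_i, a_{i+1} = floor((a_0 + m_{i+1})/d_{i+1}):
  m_1 = 1*22 - 0 = 22, d_1 = (486 - 22^2)/1 = 2/1 = 2, a_1 = floor((22 + 22)/2) = 22.
  m_2 = 2*22 - 22 = 22, d_2 = (486 - 22^2)/2 = 2/2 = 1, a_2 = floor((22 + 22)/1) = 44.
  m_3 = 1*44 - 22 = 22, d_3 = (486 - 22^2)/1 = 2/1 = 2: (m_3, d_3) = (m_1, d_1) = (22, 2), so from here the quotients repeat a_1, a_2; the period length is 2.
Hence the expansion of sqrt(486) is a_0 = 22 followed by the repeating block 22, 44 (period 2).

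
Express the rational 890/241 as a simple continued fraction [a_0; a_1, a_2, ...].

Run the Euclidean algorithm on 890 and 241; the successive quotients are the partial quotients a_0, a_1, ... (each step inverts the fractional part left over by the previous one):
  890 = 3*241 + 167, so a_0 = 3.
  241 = 1*167 + 74, so a_1 = 1.
  167 = 2*74 + 19, so a_2 = 2.
  74 = 3*19 + 17, so a_3 = 3.
  19 = 1*17 + 2, so a_4 = 1.
  17 = 8*2 + 1, so a_5 = 8.
  2 = 2*1 + 0, so a_6 = 2.
The remainder reaches 0 after 7 divisions, so the expansion has 7 partial quotients, read off in order.

[3; 1, 2, 3, 1, 8, 2]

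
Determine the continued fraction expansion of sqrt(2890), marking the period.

[53; (1, 3, 6, 1, 11, 11, 1, 6, 3, 1, 106)]

Write x_i = (sqrt(2890) + m_i)/d_i with (m_0, d_0) = (0, 1). a_0 = floor(sqrt(2890)) = 53, since 53^2 = 2809 <= 2890 < 2916 = 54^2.
Iterate m_{i+1} = d_i*a_i - m_i, d_{i+1} = (2890 - m_{i+1}^2)/d_i, a_{i+1} = floor((a_0 + m_{i+1})/d_{i+1}):
  m_1 = 1*53 - 0 = 53, d_1 = (2890 - 53^2)/1 = 81/1 = 81, a_1 = floor((53 + 53)/81) = 1.
  m_2 = 81*1 - 53 = 28, d_2 = (2890 - 28^2)/81 = 2106/81 = 26, a_2 = floor((53 + 28)/26) = 3.
  m_3 = 26*3 - 28 = 50, d_3 = (2890 - 50^2)/26 = 390/26 = 15, a_3 = floor((53 + 50)/15) = 6.
  m_4 = 15*6 - 50 = 40, d_4 = (2890 - 40^2)/15 = 1290/15 = 86, a_4 = floor((53 + 40)/86) = 1.
  m_5 = 86*1 - 40 = 46, d_5 = (2890 - 46^2)/86 = 774/86 = 9, a_5 = floor((53 + 46)/9) = 11.
  m_6 = 9*11 - 46 = 53, d_6 = (2890 - 53^2)/9 = 81/9 = 9, a_6 = floor((53 + 53)/9) = 11.
  m_7 = 9*11 - 53 = 46, d_7 = (2890 - 46^2)/9 = 774/9 = 86, a_7 = floor((53 + 46)/86) = 1.
  m_8 = 86*1 - 46 = 40, d_8 = (2890 - 40^2)/86 = 1290/86 = 15, a_8 = floor((53 + 40)/15) = 6.
  m_9 = 15*6 - 40 = 50, d_9 = (2890 - 50^2)/15 = 390/15 = 26, a_9 = floor((53 + 50)/26) = 3.
  m_10 = 26*3 - 50 = 28, d_10 = (2890 - 28^2)/26 = 2106/26 = 81, a_10 = floor((53 + 28)/81) = 1.
  m_11 = 81*1 - 28 = 53, d_11 = (2890 - 53^2)/81 = 81/81 = 1, a_11 = floor((53 + 53)/1) = 106.
  m_12 = 1*106 - 53 = 53, d_12 = (2890 - 53^2)/1 = 81/1 = 81: (m_12, d_12) = (m_1, d_1) = (53, 81), so from here the quotients repeat a_1, ..., a_11; the period length is 11.
Hence the expansion of sqrt(2890) is a_0 = 53 followed by the repeating block 1, 3, 6, 1, 11, 11, 1, 6, 3, 1, 106 (period 11).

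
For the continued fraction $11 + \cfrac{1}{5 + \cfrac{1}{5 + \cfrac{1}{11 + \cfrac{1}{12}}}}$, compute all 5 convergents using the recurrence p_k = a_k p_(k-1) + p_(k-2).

11/1, 56/5, 291/26, 3257/291, 39375/3518

Using the convergent recurrence p_i = a_i*p_{i-1} + p_{i-2}, q_i = a_i*q_{i-1} + q_{i-2} with p_{-2}=0, p_{-1}=1, q_{-2}=1, q_{-1}=0:
  i=0: a_0=11, p_0 = 11*1 + 0 = 11, q_0 = 11*0 + 1 = 1.
  i=1: a_1=5, p_1 = 5*11 + 1 = 56, q_1 = 5*1 + 0 = 5.
  i=2: a_2=5, p_2 = 5*56 + 11 = 291, q_2 = 5*5 + 1 = 26.
  i=3: a_3=11, p_3 = 11*291 + 56 = 3257, q_3 = 11*26 + 5 = 291.
  i=4: a_4=12, p_4 = 12*3257 + 291 = 39375, q_4 = 12*291 + 26 = 3518.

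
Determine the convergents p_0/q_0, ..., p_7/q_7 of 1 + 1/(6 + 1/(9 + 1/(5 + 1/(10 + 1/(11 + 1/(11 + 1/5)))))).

Using the convergent recurrence p_i = a_i*p_{i-1} + p_{i-2}, q_i = a_i*q_{i-1} + q_{i-2} with p_{-2}=0, p_{-1}=1, q_{-2}=1, q_{-1}=0:
  i=0: a_0=1, p_0 = 1*1 + 0 = 1, q_0 = 1*0 + 1 = 1.
  i=1: a_1=6, p_1 = 6*1 + 1 = 7, q_1 = 6*1 + 0 = 6.
  i=2: a_2=9, p_2 = 9*7 + 1 = 64, q_2 = 9*6 + 1 = 55.
  i=3: a_3=5, p_3 = 5*64 + 7 = 327, q_3 = 5*55 + 6 = 281.
  i=4: a_4=10, p_4 = 10*327 + 64 = 3334, q_4 = 10*281 + 55 = 2865.
  i=5: a_5=11, p_5 = 11*3334 + 327 = 37001, q_5 = 11*2865 + 281 = 31796.
  i=6: a_6=11, p_6 = 11*37001 + 3334 = 410345, q_6 = 11*31796 + 2865 = 352621.
  i=7: a_7=5, p_7 = 5*410345 + 37001 = 2088726, q_7 = 5*352621 + 31796 = 1794901.

1/1, 7/6, 64/55, 327/281, 3334/2865, 37001/31796, 410345/352621, 2088726/1794901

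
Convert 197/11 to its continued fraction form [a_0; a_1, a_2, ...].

Run the Euclidean algorithm on 197 and 11; the successive quotients are the partial quotients a_0, a_1, ... (each step inverts the fractional part left over by the previous one):
  197 = 17*11 + 10, so a_0 = 17.
  11 = 1*10 + 1, so a_1 = 1.
  10 = 10*1 + 0, so a_2 = 10.
The remainder reaches 0 after 3 divisions, so the expansion has 3 partial quotients, read off in order.

[17; 1, 10]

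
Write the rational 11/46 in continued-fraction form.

Run the Euclidean algorithm on 11 and 46; the successive quotients are the partial quotients a_0, a_1, ... (each step inverts the fractional part left over by the previous one):
  11 = 0*46 + 11, so a_0 = 0.
  46 = 4*11 + 2, so a_1 = 4.
  11 = 5*2 + 1, so a_2 = 5.
  2 = 2*1 + 0, so a_3 = 2.
The remainder reaches 0 after 4 divisions, so the expansion has 4 partial quotients, read off in order.

[0; 4, 5, 2]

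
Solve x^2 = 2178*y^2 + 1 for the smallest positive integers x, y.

(x, y) = (19601, 420)

First expand sqrt(2178) as a continued fraction. With x_i = (sqrt(2178) + m_i)/d_i and (m_0, d_0) = (0, 1): a_0 = floor(sqrt(2178)) = 46, since 46^2 = 2116 <= 2178 < 2209 = 47^2.
Iterate m_{i+1} = d_i*a_i - m_i, d_{i+1} = (2178 - m_{i+1}^2)/d_i, a_{i+1} = floor((a_0 + m_{i+1})/d_{i+1}):
  m_1 = 1*46 - 0 = 46, d_1 = (2178 - 46^2)/1 = 62/1 = 62, a_1 = floor((46 + 46)/62) = 1.
  m_2 = 62*1 - 46 = 16, d_2 = (2178 - 16^2)/62 = 1922/62 = 31, a_2 = floor((46 + 16)/31) = 2.
  m_3 = 31*2 - 16 = 46, d_3 = (2178 - 46^2)/31 = 62/31 = 2, a_3 = floor((46 + 46)/2) = 46.
  m_4 = 2*46 - 46 = 46, d_4 = (2178 - 46^2)/2 = 62/2 = 31, a_4 = floor((46 + 46)/31) = 2.
  m_5 = 31*2 - 46 = 16, d_5 = (2178 - 16^2)/31 = 1922/31 = 62, a_5 = floor((46 + 16)/62) = 1.
  m_6 = 62*1 - 16 = 46, d_6 = (2178 - 46^2)/62 = 62/62 = 1, a_6 = floor((46 + 46)/1) = 92.
  m_7 = 1*92 - 46 = 46, d_7 = (2178 - 46^2)/1 = 62/1 = 62: (m_7, d_7) = (m_1, d_1) = (46, 62), so from here the quotients repeat a_1, ..., a_6; the period length is 6.
So sqrt(2178) = [46; (1, 2, 46, 2, 1, 92)] with period length k = 6.
k is even, so the fundamental solution of x^2 - 2178y^2 = 1 is (p_{k-1}, q_{k-1}) = (p_5, q_5); compute convergents through index 5.
Convergents (p_i = a_i*p_{i-1} + p_{i-2}, q_i = a_i*q_{i-1} + q_{i-2} with p_{-2}=0, p_{-1}=1, q_{-2}=1, q_{-1}=0):
  i=0: a_0=46, p_0 = 46*1 + 0 = 46, q_0 = 46*0 + 1 = 1.
  i=1: a_1=1, p_1 = 1*46 + 1 = 47, q_1 = 1*1 + 0 = 1.
  i=2: a_2=2, p_2 = 2*47 + 46 = 140, q_2 = 2*1 + 1 = 3.
  i=3: a_3=46, p_3 = 46*140 + 47 = 6487, q_3 = 46*3 + 1 = 139.
  i=4: a_4=2, p_4 = 2*6487 + 140 = 13114, q_4 = 2*139 + 3 = 281.
  i=5: a_5=1, p_5 = 1*13114 + 6487 = 19601, q_5 = 1*281 + 139 = 420.
Check: 19601^2 - 2178*420^2 = 384199201 - 384199200 = 1, so (x, y) = (19601, 420) solves the equation, and by the theorem it is the least positive solution.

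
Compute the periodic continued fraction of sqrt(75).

[8; (1, 1, 1, 16)]

Write x_i = (sqrt(75) + m_i)/d_i with (m_0, d_0) = (0, 1). a_0 = floor(sqrt(75)) = 8, since 8^2 = 64 <= 75 < 81 = 9^2.
Iterate m_{i+1} = d_i*a_i - m_i, d_{i+1} = (75 - m_{i+1}^2)/d_i, a_{i+1} = floor((a_0 + m_{i+1})/d_{i+1}):
  m_1 = 1*8 - 0 = 8, d_1 = (75 - 8^2)/1 = 11/1 = 11, a_1 = floor((8 + 8)/11) = 1.
  m_2 = 11*1 - 8 = 3, d_2 = (75 - 3^2)/11 = 66/11 = 6, a_2 = floor((8 + 3)/6) = 1.
  m_3 = 6*1 - 3 = 3, d_3 = (75 - 3^2)/6 = 66/6 = 11, a_3 = floor((8 + 3)/11) = 1.
  m_4 = 11*1 - 3 = 8, d_4 = (75 - 8^2)/11 = 11/11 = 1, a_4 = floor((8 + 8)/1) = 16.
  m_5 = 1*16 - 8 = 8, d_5 = (75 - 8^2)/1 = 11/1 = 11: (m_5, d_5) = (m_1, d_1) = (8, 11), so from here the quotients repeat a_1, ..., a_4; the period length is 4.
Hence the expansion of sqrt(75) is a_0 = 8 followed by the repeating block 1, 1, 1, 16 (period 4).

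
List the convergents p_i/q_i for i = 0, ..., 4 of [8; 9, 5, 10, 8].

8/1, 73/9, 373/46, 3803/469, 30797/3798

Using the convergent recurrence p_i = a_i*p_{i-1} + p_{i-2}, q_i = a_i*q_{i-1} + q_{i-2} with p_{-2}=0, p_{-1}=1, q_{-2}=1, q_{-1}=0:
  i=0: a_0=8, p_0 = 8*1 + 0 = 8, q_0 = 8*0 + 1 = 1.
  i=1: a_1=9, p_1 = 9*8 + 1 = 73, q_1 = 9*1 + 0 = 9.
  i=2: a_2=5, p_2 = 5*73 + 8 = 373, q_2 = 5*9 + 1 = 46.
  i=3: a_3=10, p_3 = 10*373 + 73 = 3803, q_3 = 10*46 + 9 = 469.
  i=4: a_4=8, p_4 = 8*3803 + 373 = 30797, q_4 = 8*469 + 46 = 3798.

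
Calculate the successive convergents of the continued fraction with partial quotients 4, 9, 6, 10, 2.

4/1, 37/9, 226/55, 2297/559, 4820/1173

Using the convergent recurrence p_i = a_i*p_{i-1} + p_{i-2}, q_i = a_i*q_{i-1} + q_{i-2} with p_{-2}=0, p_{-1}=1, q_{-2}=1, q_{-1}=0:
  i=0: a_0=4, p_0 = 4*1 + 0 = 4, q_0 = 4*0 + 1 = 1.
  i=1: a_1=9, p_1 = 9*4 + 1 = 37, q_1 = 9*1 + 0 = 9.
  i=2: a_2=6, p_2 = 6*37 + 4 = 226, q_2 = 6*9 + 1 = 55.
  i=3: a_3=10, p_3 = 10*226 + 37 = 2297, q_3 = 10*55 + 9 = 559.
  i=4: a_4=2, p_4 = 2*2297 + 226 = 4820, q_4 = 2*559 + 55 = 1173.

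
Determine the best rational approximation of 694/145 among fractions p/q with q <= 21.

Expand x = 694/145 as a continued fraction with the Euclidean algorithm:
  694 = 4*145 + 114, so a_0 = 4.
  145 = 1*114 + 31, so a_1 = 1.
  114 = 3*31 + 21, so a_2 = 3.
  31 = 1*21 + 10, so a_3 = 1.
  21 = 2*10 + 1, so a_4 = 2.
  10 = 10*1 + 0, so a_5 = 10.
so x = [4; 1, 3, 1, 2, 10].
Convergents (p_i = a_i*p_{i-1} + p_{i-2}, q_i = a_i*q_{i-1} + q_{i-2} with p_{-2}=0, p_{-1}=1, q_{-2}=1, q_{-1}=0), until the denominator exceeds 21:
  i=0: a_0=4, p_0 = 4*1 + 0 = 4, q_0 = 4*0 + 1 = 1.
  i=1: a_1=1, p_1 = 1*4 + 1 = 5, q_1 = 1*1 + 0 = 1.
  i=2: a_2=3, p_2 = 3*5 + 4 = 19, q_2 = 3*1 + 1 = 4.
  i=3: a_3=1, p_3 = 1*19 + 5 = 24, q_3 = 1*4 + 1 = 5.
  i=4: a_4=2, p_4 = 2*24 + 19 = 67, q_4 = 2*5 + 4 = 14.
  i=5: a_5=10, p_5 = 10*67 + 24 = 694, q_5 = 10*14 + 5 = 145.
q_5 = 145 > 21, so the last convergent with denominator <= 21 is p_4/q_4 = 67/14.
The closest fraction with denominator <= 21 is either p_4/q_4 or the intermediate fraction (k*p_4 + p_3)/(k*q_4 + q_3) with the largest k >= 1 whose denominator stays <= 21; these approach x as k grows, and every other convergent or intermediate fraction in range is farther away.
Largest k: floor((21 - q_3)/q_4) = floor((21 - 5)/14) = 1.
That gives (1*67 + 24)/(1*14 + 5) = 91/19.
Compare the errors: |x - 67/14| = |694*14 - 67*145|/(145*14) = 1/2030, and |x - 91/19| = |694*19 - 91*145|/(145*19) = 9/2755.
Cross-multiplying, 1*2755 = 2755 < 18270 = 9*2030, so 1/2030 is smaller: the convergent 67/14 is closer to x than 91/19.

67/14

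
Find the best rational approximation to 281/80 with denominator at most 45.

144/41

Expand x = 281/80 as a continued fraction with the Euclidean algorithm:
  281 = 3*80 + 41, so a_0 = 3.
  80 = 1*41 + 39, so a_1 = 1.
  41 = 1*39 + 2, so a_2 = 1.
  39 = 19*2 + 1, so a_3 = 19.
  2 = 2*1 + 0, so a_4 = 2.
so x = [3; 1, 1, 19, 2].
Convergents (p_i = a_i*p_{i-1} + p_{i-2}, q_i = a_i*q_{i-1} + q_{i-2} with p_{-2}=0, p_{-1}=1, q_{-2}=1, q_{-1}=0), until the denominator exceeds 45:
  i=0: a_0=3, p_0 = 3*1 + 0 = 3, q_0 = 3*0 + 1 = 1.
  i=1: a_1=1, p_1 = 1*3 + 1 = 4, q_1 = 1*1 + 0 = 1.
  i=2: a_2=1, p_2 = 1*4 + 3 = 7, q_2 = 1*1 + 1 = 2.
  i=3: a_3=19, p_3 = 19*7 + 4 = 137, q_3 = 19*2 + 1 = 39.
  i=4: a_4=2, p_4 = 2*137 + 7 = 281, q_4 = 2*39 + 2 = 80.
q_4 = 80 > 45, so the last convergent with denominator <= 45 is p_3/q_3 = 137/39.
The closest fraction with denominator <= 45 is either p_3/q_3 or the intermediate fraction (k*p_3 + p_2)/(k*q_3 + q_2) with the largest k >= 1 whose denominator stays <= 45; these approach x as k grows, and every other convergent or intermediate fraction in range is farther away.
Largest k: floor((45 - q_2)/q_3) = floor((45 - 2)/39) = 1.
That gives (1*137 + 7)/(1*39 + 2) = 144/41.
Compare the errors: |x - 137/39| = |281*39 - 137*80|/(80*39) = 1/3120, and |x - 144/41| = |281*41 - 144*80|/(80*41) = 1/3280.
Cross-multiplying, 1*3120 = 3120 < 3280 = 1*3280, so 1/3280 is smaller: the intermediate fraction 144/41 is closer to x than 137/39.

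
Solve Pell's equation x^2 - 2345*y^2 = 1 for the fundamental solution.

First expand sqrt(2345) as a continued fraction. With x_i = (sqrt(2345) + m_i)/d_i and (m_0, d_0) = (0, 1): a_0 = floor(sqrt(2345)) = 48, since 48^2 = 2304 <= 2345 < 2401 = 49^2.
Iterate m_{i+1} = d_i*a_i - m_i, d_{i+1} = (2345 - m_{i+1}^2)/d_i, a_{i+1} = floor((a_0 + m_{i+1})/d_{i+1}):
  m_1 = 1*48 - 0 = 48, d_1 = (2345 - 48^2)/1 = 41/1 = 41, a_1 = floor((48 + 48)/41) = 2.
  m_2 = 41*2 - 48 = 34, d_2 = (2345 - 34^2)/41 = 1189/41 = 29, a_2 = floor((48 + 34)/29) = 2.
  m_3 = 29*2 - 34 = 24, d_3 = (2345 - 24^2)/29 = 1769/29 = 61, a_3 = floor((48 + 24)/61) = 1.
  m_4 = 61*1 - 24 = 37, d_4 = (2345 - 37^2)/61 = 976/61 = 16, a_4 = floor((48 + 37)/16) = 5.
  m_5 = 16*5 - 37 = 43, d_5 = (2345 - 43^2)/16 = 496/16 = 31, a_5 = floor((48 + 43)/31) = 2.
  m_6 = 31*2 - 43 = 19, d_6 = (2345 - 19^2)/31 = 1984/31 = 64, a_6 = floor((48 + 19)/64) = 1.
  m_7 = 64*1 - 19 = 45, d_7 = (2345 - 45^2)/64 = 320/64 = 5, a_7 = floor((48 + 45)/5) = 18.
  m_8 = 5*18 - 45 = 45, d_8 = (2345 - 45^2)/5 = 320/5 = 64, a_8 = floor((48 + 45)/64) = 1.
  m_9 = 64*1 - 45 = 19, d_9 = (2345 - 19^2)/64 = 1984/64 = 31, a_9 = floor((48 + 19)/31) = 2.
  m_10 = 31*2 - 19 = 43, d_10 = (2345 - 43^2)/31 = 496/31 = 16, a_10 = floor((48 + 43)/16) = 5.
  m_11 = 16*5 - 43 = 37, d_11 = (2345 - 37^2)/16 = 976/16 = 61, a_11 = floor((48 + 37)/61) = 1.
  m_12 = 61*1 - 37 = 24, d_12 = (2345 - 24^2)/61 = 1769/61 = 29, a_12 = floor((48 + 24)/29) = 2.
  m_13 = 29*2 - 24 = 34, d_13 = (2345 - 34^2)/29 = 1189/29 = 41, a_13 = floor((48 + 34)/41) = 2.
  m_14 = 41*2 - 34 = 48, d_14 = (2345 - 48^2)/41 = 41/41 = 1, a_14 = floor((48 + 48)/1) = 96.
  m_15 = 1*96 - 48 = 48, d_15 = (2345 - 48^2)/1 = 41/1 = 41: (m_15, d_15) = (m_1, d_1) = (48, 41), so from here the quotients repeat a_1, ..., a_14; the period length is 14.
So sqrt(2345) = [48; (2, 2, 1, 5, 2, 1, 18, 1, 2, 5, 1, 2, 2, 96)] with period length k = 14.
k is even, so the fundamental solution of x^2 - 2345y^2 = 1 is (p_{k-1}, q_{k-1}) = (p_13, q_13); compute convergents through index 13.
Convergents (p_i = a_i*p_{i-1} + p_{i-2}, q_i = a_i*q_{i-1} + q_{i-2} with p_{-2}=0, p_{-1}=1, q_{-2}=1, q_{-1}=0):
  i=0: a_0=48, p_0 = 48*1 + 0 = 48, q_0 = 48*0 + 1 = 1.
  i=1: a_1=2, p_1 = 2*48 + 1 = 97, q_1 = 2*1 + 0 = 2.
  i=2: a_2=2, p_2 = 2*97 + 48 = 242, q_2 = 2*2 + 1 = 5.
  i=3: a_3=1, p_3 = 1*242 + 97 = 339, q_3 = 1*5 + 2 = 7.
  i=4: a_4=5, p_4 = 5*339 + 242 = 1937, q_4 = 5*7 + 5 = 40.
  i=5: a_5=2, p_5 = 2*1937 + 339 = 4213, q_5 = 2*40 + 7 = 87.
  i=6: a_6=1, p_6 = 1*4213 + 1937 = 6150, q_6 = 1*87 + 40 = 127.
  i=7: a_7=18, p_7 = 18*6150 + 4213 = 114913, q_7 = 18*127 + 87 = 2373.
  i=8: a_8=1, p_8 = 1*114913 + 6150 = 121063, q_8 = 1*2373 + 127 = 2500.
  i=9: a_9=2, p_9 = 2*121063 + 114913 = 357039, q_9 = 2*2500 + 2373 = 7373.
  i=10: a_10=5, p_10 = 5*357039 + 121063 = 1906258, q_10 = 5*7373 + 2500 = 39365.
  i=11: a_11=1, p_11 = 1*1906258 + 357039 = 2263297, q_11 = 1*39365 + 7373 = 46738.
  i=12: a_12=2, p_12 = 2*2263297 + 1906258 = 6432852, q_12 = 2*46738 + 39365 = 132841.
  i=13: a_13=2, p_13 = 2*6432852 + 2263297 = 15129001, q_13 = 2*132841 + 46738 = 312420.
Check: 15129001^2 - 2345*312420^2 = 228886671258001 - 228886671258000 = 1, so (x, y) = (15129001, 312420) solves the equation, and by the theorem it is the least positive solution.

(x, y) = (15129001, 312420)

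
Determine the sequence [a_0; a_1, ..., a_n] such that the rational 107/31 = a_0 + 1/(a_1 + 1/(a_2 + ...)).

[3; 2, 4, 1, 2]

Run the Euclidean algorithm on 107 and 31; the successive quotients are the partial quotients a_0, a_1, ... (each step inverts the fractional part left over by the previous one):
  107 = 3*31 + 14, so a_0 = 3.
  31 = 2*14 + 3, so a_1 = 2.
  14 = 4*3 + 2, so a_2 = 4.
  3 = 1*2 + 1, so a_3 = 1.
  2 = 2*1 + 0, so a_4 = 2.
The remainder reaches 0 after 5 divisions, so the expansion has 5 partial quotients, read off in order.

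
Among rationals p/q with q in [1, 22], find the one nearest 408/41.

209/21

Expand x = 408/41 as a continued fraction with the Euclidean algorithm:
  408 = 9*41 + 39, so a_0 = 9.
  41 = 1*39 + 2, so a_1 = 1.
  39 = 19*2 + 1, so a_2 = 19.
  2 = 2*1 + 0, so a_3 = 2.
so x = [9; 1, 19, 2].
Convergents (p_i = a_i*p_{i-1} + p_{i-2}, q_i = a_i*q_{i-1} + q_{i-2} with p_{-2}=0, p_{-1}=1, q_{-2}=1, q_{-1}=0), until the denominator exceeds 22:
  i=0: a_0=9, p_0 = 9*1 + 0 = 9, q_0 = 9*0 + 1 = 1.
  i=1: a_1=1, p_1 = 1*9 + 1 = 10, q_1 = 1*1 + 0 = 1.
  i=2: a_2=19, p_2 = 19*10 + 9 = 199, q_2 = 19*1 + 1 = 20.
  i=3: a_3=2, p_3 = 2*199 + 10 = 408, q_3 = 2*20 + 1 = 41.
q_3 = 41 > 22, so the last convergent with denominator <= 22 is p_2/q_2 = 199/20.
The closest fraction with denominator <= 22 is either p_2/q_2 or the intermediate fraction (k*p_2 + p_1)/(k*q_2 + q_1) with the largest k >= 1 whose denominator stays <= 22; these approach x as k grows, and every other convergent or intermediate fraction in range is farther away.
Largest k: floor((22 - q_1)/q_2) = floor((22 - 1)/20) = 1.
That gives (1*199 + 10)/(1*20 + 1) = 209/21.
Compare the errors: |x - 199/20| = |408*20 - 199*41|/(41*20) = 1/820, and |x - 209/21| = |408*21 - 209*41|/(41*21) = 1/861.
Cross-multiplying, 1*820 = 820 < 861 = 1*861, so 1/861 is smaller: the intermediate fraction 209/21 is closer to x than 199/20.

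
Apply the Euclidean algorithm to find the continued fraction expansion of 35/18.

[1; 1, 17]

Run the Euclidean algorithm on 35 and 18; the successive quotients are the partial quotients a_0, a_1, ... (each step inverts the fractional part left over by the previous one):
  35 = 1*18 + 17, so a_0 = 1.
  18 = 1*17 + 1, so a_1 = 1.
  17 = 17*1 + 0, so a_2 = 17.
The remainder reaches 0 after 3 divisions, so the expansion has 3 partial quotients, read off in order.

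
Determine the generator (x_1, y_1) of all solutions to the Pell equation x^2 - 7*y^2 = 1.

(x, y) = (8, 3)

First expand sqrt(7) as a continued fraction. With x_i = (sqrt(7) + m_i)/d_i and (m_0, d_0) = (0, 1): a_0 = floor(sqrt(7)) = 2, since 2^2 = 4 <= 7 < 9 = 3^2.
Iterate m_{i+1} = d_i*a_i - m_i, d_{i+1} = (7 - m_{i+1}^2)/d_i, a_{i+1} = floor((a_0 + m_{i+1})/d_{i+1}):
  m_1 = 1*2 - 0 = 2, d_1 = (7 - 2^2)/1 = 3/1 = 3, a_1 = floor((2 + 2)/3) = 1.
  m_2 = 3*1 - 2 = 1, d_2 = (7 - 1^2)/3 = 6/3 = 2, a_2 = floor((2 + 1)/2) = 1.
  m_3 = 2*1 - 1 = 1, d_3 = (7 - 1^2)/2 = 6/2 = 3, a_3 = floor((2 + 1)/3) = 1.
  m_4 = 3*1 - 1 = 2, d_4 = (7 - 2^2)/3 = 3/3 = 1, a_4 = floor((2 + 2)/1) = 4.
  m_5 = 1*4 - 2 = 2, d_5 = (7 - 2^2)/1 = 3/1 = 3: (m_5, d_5) = (m_1, d_1) = (2, 3), so from here the quotients repeat a_1, ..., a_4; the period length is 4.
So sqrt(7) = [2; (1, 1, 1, 4)] with period length k = 4.
k is even, so the fundamental solution of x^2 - 7y^2 = 1 is (p_{k-1}, q_{k-1}) = (p_3, q_3); compute convergents through index 3.
Convergents (p_i = a_i*p_{i-1} + p_{i-2}, q_i = a_i*q_{i-1} + q_{i-2} with p_{-2}=0, p_{-1}=1, q_{-2}=1, q_{-1}=0):
  i=0: a_0=2, p_0 = 2*1 + 0 = 2, q_0 = 2*0 + 1 = 1.
  i=1: a_1=1, p_1 = 1*2 + 1 = 3, q_1 = 1*1 + 0 = 1.
  i=2: a_2=1, p_2 = 1*3 + 2 = 5, q_2 = 1*1 + 1 = 2.
  i=3: a_3=1, p_3 = 1*5 + 3 = 8, q_3 = 1*2 + 1 = 3.
Check: 8^2 - 7*3^2 = 64 - 63 = 1, so (x, y) = (8, 3) solves the equation, and by the theorem it is the least positive solution.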